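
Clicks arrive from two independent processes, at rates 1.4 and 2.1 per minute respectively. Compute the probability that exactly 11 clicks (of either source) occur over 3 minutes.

0.1180

Independent Poisson processes superpose: combined rate λ = 1.4 + 2.1 = 3.5 per minute.
Over the interval, μ = 3.5 × 3 = 10.5 (3 minutes).
P(N = 11) = e^(−10.5) · 10.5^11/11! ≈ 0.1180.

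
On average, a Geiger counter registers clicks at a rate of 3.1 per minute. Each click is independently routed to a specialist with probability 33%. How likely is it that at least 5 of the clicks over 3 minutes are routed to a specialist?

Thinning: the clicks that are routed to a specialist themselves form a Poisson process with rate 0.33 × 3.1 = 1.023 per minute.
Over the interval, μ = 1.023 × 3 = 3.069 (3 minutes).
P(N ≥ 5) = 1 − P(N ≤ 4) ≈ 0.1965.

0.1965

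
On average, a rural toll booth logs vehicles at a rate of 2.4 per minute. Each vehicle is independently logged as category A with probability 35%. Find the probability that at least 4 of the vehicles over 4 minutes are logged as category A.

Thinning: the vehicles that are logged as category A themselves form a Poisson process with rate 0.35 × 2.4 = 0.84 per minute.
Over the interval, μ = 0.84 × 4 = 3.36 (4 minutes).
P(N ≥ 4) = 1 − P(N ≤ 3) ≈ 0.4329.

0.4329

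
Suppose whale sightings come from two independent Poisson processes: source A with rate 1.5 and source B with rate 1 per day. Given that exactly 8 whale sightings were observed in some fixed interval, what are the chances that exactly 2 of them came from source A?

Given the total, each event is independently from source A with probability p = λ_A/(λ_A+λ_B) = 1.5/2.5 = 0.6000.
So K ~ Binomial(8, 1.5/2.5): P(K = 2) = C(8,2) · (1.5/2.5)^2 · (1/2.5)^6 ≈ 0.0413.

0.0413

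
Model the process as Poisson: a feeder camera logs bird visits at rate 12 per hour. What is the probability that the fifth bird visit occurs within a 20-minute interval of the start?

0.3712

Over the interval, μ = 12 × 1/3 = 4 (a 20-minute interval = 1/3 hours).
The fifth arrival falls in the interval iff at least 5 events occur there: P(S_5 ≤ t) = P(N ≥ 5) = 1 − P(N ≤ 4) ≈ 0.3712.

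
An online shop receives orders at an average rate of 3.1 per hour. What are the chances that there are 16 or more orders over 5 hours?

0.4830

Over the interval, μ = 3.1 × 5 = 15.5 (5 hours).
P(N ≥ 16) = 1 − P(N ≤ 15) = 1 − Σ_{j=0}^{15} e^(−μ) μ^j/j! ≈ 0.4830.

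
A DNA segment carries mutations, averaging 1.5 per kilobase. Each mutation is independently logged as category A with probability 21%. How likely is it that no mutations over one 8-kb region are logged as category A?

Thinning: the mutations that are logged as category A themselves form a Poisson process with rate 0.21 × 1.5 = 0.315 per kilobase.
Over the interval, μ = 0.315 × 8 = 2.52 (an 8-kb region = 8 kilobases).
P(N = 0) = e^(−2.52) · 2.52^0/0! ≈ 0.0805.

0.0805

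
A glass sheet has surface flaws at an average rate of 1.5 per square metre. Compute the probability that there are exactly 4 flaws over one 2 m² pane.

0.1680

Over the interval, μ = 1.5 × 2 = 3 (a 2 m² pane = 2 square metres).
P(N = 4) = e^(−μ) μ^4/4! = e^(−3) · 3^4/24 ≈ 0.1680.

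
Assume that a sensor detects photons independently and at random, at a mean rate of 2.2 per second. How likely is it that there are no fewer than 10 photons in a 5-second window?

Over the interval, μ = 2.2 × 5 = 11 (a 5-second window = 5 seconds).
P(N ≥ 10) = 1 − P(N ≤ 9) = 1 − Σ_{j=0}^{9} e^(−μ) μ^j/j! ≈ 0.6595.

0.6595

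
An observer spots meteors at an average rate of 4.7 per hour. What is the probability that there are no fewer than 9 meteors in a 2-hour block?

0.5958

Over the interval, μ = 4.7 × 2 = 9.4 (a 2-hour block = 2 hours).
P(N ≥ 9) = 1 − P(N ≤ 8) = 1 − Σ_{j=0}^{8} e^(−μ) μ^j/j! ≈ 0.5958.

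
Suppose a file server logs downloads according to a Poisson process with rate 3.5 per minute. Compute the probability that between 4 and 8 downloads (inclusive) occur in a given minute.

With mean μ = 3.5 per minute,
P(4 ≤ N ≤ 8) = Σ_{j=4}^{8} e^(−3.5) · 3.5^j/j! ≈ 0.4535.

0.4535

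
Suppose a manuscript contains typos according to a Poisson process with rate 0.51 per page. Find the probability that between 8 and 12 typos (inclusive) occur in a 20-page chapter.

Over the interval, μ = 0.51 × 20 = 10.2 (a 20-page chapter = 20 pages).
P(8 ≤ N ≤ 12) = Σ_{j=8}^{12} e^(−10.2) · 10.2^j/j! ≈ 0.5695.

0.5695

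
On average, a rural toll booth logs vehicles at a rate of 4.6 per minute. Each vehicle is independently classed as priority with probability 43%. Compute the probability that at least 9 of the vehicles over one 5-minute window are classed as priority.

Thinning: the vehicles that are classed as priority themselves form a Poisson process with rate 0.43 × 4.6 = 1.978 per minute.
Over the interval, μ = 1.978 × 5 = 9.89 (a 5-minute window = 5 minutes).
P(N ≥ 9) = 1 − P(N ≤ 8) ≈ 0.6547.

0.6547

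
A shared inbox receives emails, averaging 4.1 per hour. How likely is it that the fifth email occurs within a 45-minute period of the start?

0.1975

Over the interval, μ = 4.1 × 0.75 = 3.075 (a 45-minute period = 0.75 hours).
The fifth arrival falls in the interval iff at least 5 events occur there: P(S_5 ≤ t) = P(N ≥ 5) = 1 − P(N ≤ 4) ≈ 0.1975.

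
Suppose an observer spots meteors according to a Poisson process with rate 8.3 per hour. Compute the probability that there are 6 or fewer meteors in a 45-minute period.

0.5702

Over the interval, μ = 8.3 × 0.75 = 6.225 (a 45-minute period = 0.75 hours).
P(N ≤ 6) = Σ_{j=0}^{6} e^(−μ) μ^j/j! ≈ 0.5702.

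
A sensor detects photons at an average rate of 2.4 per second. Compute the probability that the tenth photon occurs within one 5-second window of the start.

Over the interval, μ = 2.4 × 5 = 12 (a 5-second window = 5 seconds).
The tenth arrival falls in the interval iff at least 10 events occur there: P(S_10 ≤ t) = P(N ≥ 10) = 1 − P(N ≤ 9) ≈ 0.7576.

0.7576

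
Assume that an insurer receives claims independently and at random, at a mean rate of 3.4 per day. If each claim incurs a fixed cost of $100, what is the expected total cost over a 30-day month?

E[N] = 3.4 × 30 = 102 (a 30-day month = 30 days); E[cost] = 102 × $100 = $10200.

$10200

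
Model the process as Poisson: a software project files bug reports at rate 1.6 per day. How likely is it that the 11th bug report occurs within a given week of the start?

Over the interval, μ = 1.6 × 7 = 11.2 (a week = 7 days).
The 11th arrival falls in the interval iff at least 11 events occur there: P(S_11 ≤ t) = P(N ≥ 11) = 1 − P(N ≤ 10) ≈ 0.5638.

0.5638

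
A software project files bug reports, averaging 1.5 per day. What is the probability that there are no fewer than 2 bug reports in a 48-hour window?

0.8009

Over the interval, μ = 1.5 × 2 = 3 (a 48-hour window = 2 days).
P(N ≥ 2) = 1 − P(N ≤ 1) = 1 − Σ_{j=0}^{1} e^(−μ) μ^j/j! ≈ 0.8009.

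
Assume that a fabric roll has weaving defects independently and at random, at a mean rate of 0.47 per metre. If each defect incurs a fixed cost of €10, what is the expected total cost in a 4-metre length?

€18.8

E[N] = 0.47 × 4 = 1.88 (a 4-metre length = 4 metres); E[cost] = 1.88 × €10 = €18.8.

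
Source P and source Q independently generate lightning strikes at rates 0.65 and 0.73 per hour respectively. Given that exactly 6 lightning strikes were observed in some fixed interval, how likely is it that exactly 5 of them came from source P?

0.0736

Given the total, each event is independently from source P with probability p = λ_P/(λ_P+λ_Q) = 0.65/1.38 ≈ 0.4710.
So K ~ Binomial(6, 0.65/1.38): P(K = 5) = C(6,5) · (0.65/1.38)^5 · (0.73/1.38)^1 ≈ 0.0736.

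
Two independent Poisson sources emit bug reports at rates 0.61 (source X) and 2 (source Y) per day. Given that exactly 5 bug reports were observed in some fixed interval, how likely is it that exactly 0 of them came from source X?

Given the total, each event is independently from source X with probability p = λ_X/(λ_X+λ_Y) = 0.61/2.61 ≈ 0.2337.
So K ~ Binomial(5, 0.61/2.61): P(K = 0) = C(5,0) · (0.61/2.61)^0 · (2/2.61)^5 ≈ 0.2642.

0.2642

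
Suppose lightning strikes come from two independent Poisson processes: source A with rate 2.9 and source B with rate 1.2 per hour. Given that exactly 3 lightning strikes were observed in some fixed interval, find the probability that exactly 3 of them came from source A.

Given the total, each event is independently from source A with probability p = λ_A/(λ_A+λ_B) = 2.9/4.1 ≈ 0.7073.
So K ~ Binomial(3, 2.9/4.1): P(K = 3) = C(3,3) · (2.9/4.1)^3 · (1.2/4.1)^0 ≈ 0.3539.

0.3539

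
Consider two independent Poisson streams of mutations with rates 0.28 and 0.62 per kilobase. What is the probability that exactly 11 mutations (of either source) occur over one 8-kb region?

Independent Poisson processes superpose: combined rate λ = 0.28 + 0.62 = 0.9 per kilobase.
Over the interval, μ = 0.9 × 8 = 7.2 (an 8-kb region = 8 kilobases).
P(N = 11) = e^(−7.2) · 7.2^11/11! ≈ 0.0504.

0.0504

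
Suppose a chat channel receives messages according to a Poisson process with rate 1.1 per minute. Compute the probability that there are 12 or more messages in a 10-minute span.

Over the interval, μ = 1.1 × 10 = 11 (a 10-minute span = 10 minutes).
P(N ≥ 12) = 1 − P(N ≤ 11) = 1 − Σ_{j=0}^{11} e^(−μ) μ^j/j! ≈ 0.4207.

0.4207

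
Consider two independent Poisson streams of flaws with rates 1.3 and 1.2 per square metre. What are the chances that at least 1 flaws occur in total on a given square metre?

0.9179

Independent Poisson processes superpose: combined rate λ = 1.3 + 1.2 = 2.5 per square metre.
So μ = 2.5.
P(N ≥ 1) = 1 − P(N ≤ 0) ≈ 0.9179.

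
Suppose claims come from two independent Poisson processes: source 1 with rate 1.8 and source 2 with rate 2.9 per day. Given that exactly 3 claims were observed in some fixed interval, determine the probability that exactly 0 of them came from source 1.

Given the total, each event is independently from source 1 with probability p = λ_1/(λ_1+λ_2) = 1.8/4.7 ≈ 0.3830.
So K ~ Binomial(3, 1.8/4.7): P(K = 0) = C(3,0) · (1.8/4.7)^0 · (2.9/4.7)^3 ≈ 0.2349.

0.2349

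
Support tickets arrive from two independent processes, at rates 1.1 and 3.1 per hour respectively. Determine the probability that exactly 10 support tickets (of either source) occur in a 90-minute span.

Independent Poisson processes superpose: combined rate λ = 1.1 + 3.1 = 4.2 per hour.
Over the interval, μ = 4.2 × 1.5 = 6.3 (a 90-minute span = 1.5 hours).
P(N = 10) = e^(−6.3) · 6.3^10/10! ≈ 0.0498.

0.0498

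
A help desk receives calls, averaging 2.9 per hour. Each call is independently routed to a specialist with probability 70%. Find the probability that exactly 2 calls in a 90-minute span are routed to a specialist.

0.2207

Thinning: the calls that are routed to a specialist themselves form a Poisson process with rate 0.7 × 2.9 = 2.03 per hour.
Over the interval, μ = 2.03 × 1.5 = 3.045 (a 90-minute span = 1.5 hours).
P(N = 2) = e^(−3.045) · 3.045^2/2! ≈ 0.2207.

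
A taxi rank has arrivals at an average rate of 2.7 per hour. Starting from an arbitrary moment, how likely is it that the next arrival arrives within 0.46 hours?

Inter-arrival times are exponential with rate λ = 2.7 per hour.
P(T ≤ 0.46) = 1 − e^(−λt) = 1 − e^(−2.7 × 0.46) = 1 − e^(−1.242) ≈ 0.7112.

0.7112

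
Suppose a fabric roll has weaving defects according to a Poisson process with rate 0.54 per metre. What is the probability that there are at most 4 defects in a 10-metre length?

Over the interval, μ = 0.54 × 10 = 5.4 (a 10-metre length = 10 metres).
P(N ≤ 4) = Σ_{j=0}^{4} e^(−μ) μ^j/j! ≈ 0.3733.

0.3733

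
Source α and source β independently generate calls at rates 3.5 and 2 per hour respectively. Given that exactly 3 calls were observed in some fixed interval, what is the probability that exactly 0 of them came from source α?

0.0481

Given the total, each event is independently from source α with probability p = λ_α/(λ_α+λ_β) = 3.5/5.5 ≈ 0.6364.
So K ~ Binomial(3, 3.5/5.5): P(K = 0) = C(3,0) · (3.5/5.5)^0 · (2/5.5)^3 ≈ 0.0481.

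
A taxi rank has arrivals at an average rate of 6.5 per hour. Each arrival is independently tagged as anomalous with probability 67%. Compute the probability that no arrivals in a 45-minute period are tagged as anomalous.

0.0381

Thinning: the arrivals that are tagged as anomalous themselves form a Poisson process with rate 0.67 × 6.5 = 4.355 per hour.
Over the interval, μ = 4.355 × 0.75 = 3.26625 (a 45-minute period = 0.75 hours).
P(N = 0) = e^(−3.26625) · 3.26625^0/0! ≈ 0.0381.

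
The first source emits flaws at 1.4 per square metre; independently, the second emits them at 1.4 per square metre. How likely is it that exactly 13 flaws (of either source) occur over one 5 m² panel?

0.1060

Independent Poisson processes superpose: combined rate λ = 1.4 + 1.4 = 2.8 per square metre.
Over the interval, μ = 2.8 × 5 = 14 (a 5 m² panel = 5 square metres).
P(N = 13) = e^(−14) · 14^13/13! ≈ 0.1060.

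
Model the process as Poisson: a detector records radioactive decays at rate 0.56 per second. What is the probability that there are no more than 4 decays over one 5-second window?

0.8477

Over the interval, μ = 0.56 × 5 = 2.8 (a 5-second window = 5 seconds).
P(N ≤ 4) = Σ_{j=0}^{4} e^(−μ) μ^j/j! ≈ 0.8477.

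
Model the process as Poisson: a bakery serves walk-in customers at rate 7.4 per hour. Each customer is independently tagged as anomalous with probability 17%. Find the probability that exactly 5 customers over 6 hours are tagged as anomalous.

Thinning: the customers that are tagged as anomalous themselves form a Poisson process with rate 0.17 × 7.4 = 1.258 per hour.
Over the interval, μ = 1.258 × 6 = 7.548 (6 hours).
P(N = 5) = e^(−7.548) · 7.548^5/5! ≈ 0.1076.

0.1076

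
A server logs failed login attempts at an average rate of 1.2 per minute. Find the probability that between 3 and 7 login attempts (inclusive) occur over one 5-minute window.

0.6820

Over the interval, μ = 1.2 × 5 = 6 (a 5-minute window = 5 minutes).
P(3 ≤ N ≤ 7) = Σ_{j=3}^{7} e^(−6) · 6^j/j! ≈ 0.6820.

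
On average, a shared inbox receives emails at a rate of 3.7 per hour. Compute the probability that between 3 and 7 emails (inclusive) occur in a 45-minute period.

0.5168

Over the interval, μ = 3.7 × 0.75 = 2.775 (a 45-minute period = 0.75 hours).
P(3 ≤ N ≤ 7) = Σ_{j=3}^{7} e^(−2.775) · 2.775^j/j! ≈ 0.5168.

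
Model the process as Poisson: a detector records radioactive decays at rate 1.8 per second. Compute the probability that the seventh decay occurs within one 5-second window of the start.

Over the interval, μ = 1.8 × 5 = 9 (a 5-second window = 5 seconds).
The seventh arrival falls in the interval iff at least 7 events occur there: P(S_7 ≤ t) = P(N ≥ 7) = 1 − P(N ≤ 6) ≈ 0.7932.

0.7932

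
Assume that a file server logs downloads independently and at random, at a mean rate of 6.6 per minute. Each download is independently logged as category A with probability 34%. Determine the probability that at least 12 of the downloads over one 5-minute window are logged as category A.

0.4470

Thinning: the downloads that are logged as category A themselves form a Poisson process with rate 0.34 × 6.6 = 2.244 per minute.
Over the interval, μ = 2.244 × 5 = 11.22 (a 5-minute window = 5 minutes).
P(N ≥ 12) = 1 − P(N ≤ 11) ≈ 0.4470.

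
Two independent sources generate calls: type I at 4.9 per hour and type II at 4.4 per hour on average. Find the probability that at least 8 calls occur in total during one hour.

Independent Poisson processes superpose: combined rate λ = 4.9 + 4.4 = 9.3 per hour.
So μ = 9.3.
P(N ≥ 8) = 1 − P(N ≤ 7) ≈ 0.7100.

0.7100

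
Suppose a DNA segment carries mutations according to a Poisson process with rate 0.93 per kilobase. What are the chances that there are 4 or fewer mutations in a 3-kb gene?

0.8492

Over the interval, μ = 0.93 × 3 = 2.79 (a 3-kb gene = 3 kilobases).
P(N ≤ 4) = Σ_{j=0}^{4} e^(−μ) μ^j/j! ≈ 0.8492.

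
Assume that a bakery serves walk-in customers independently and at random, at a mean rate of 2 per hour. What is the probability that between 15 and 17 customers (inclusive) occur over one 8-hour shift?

Over the interval, μ = 2 × 8 = 16 (an 8-hour shift = 8 hours).
P(15 ≤ N ≤ 17) = Σ_{j=15}^{17} e^(−16) · 16^j/j! ≈ 0.2918.

0.2918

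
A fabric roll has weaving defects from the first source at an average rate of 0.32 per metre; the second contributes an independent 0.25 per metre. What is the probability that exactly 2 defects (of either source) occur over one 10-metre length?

0.0544

Independent Poisson processes superpose: combined rate λ = 0.32 + 0.25 = 0.57 per metre.
Over the interval, μ = 0.57 × 10 = 5.7 (a 10-metre length = 10 metres).
P(N = 2) = e^(−5.7) · 5.7^2/2! ≈ 0.0544.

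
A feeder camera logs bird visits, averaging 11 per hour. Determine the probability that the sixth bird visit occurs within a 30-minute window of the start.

Over the interval, μ = 11 × 0.5 = 5.5 (a 30-minute window = 0.5 hours).
The sixth arrival falls in the interval iff at least 6 events occur there: P(S_6 ≤ t) = P(N ≥ 6) = 1 − P(N ≤ 5) ≈ 0.4711.

0.4711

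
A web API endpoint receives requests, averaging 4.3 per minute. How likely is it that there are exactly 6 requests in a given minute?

0.1191

With mean μ = 4.3 per minute,
P(N = 6) = e^(−μ) μ^6/6! = e^(−4.3) · 4.3^6/720 ≈ 0.1191.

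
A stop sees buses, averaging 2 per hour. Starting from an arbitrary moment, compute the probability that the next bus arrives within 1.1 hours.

Inter-arrival times are exponential with rate λ = 2 per hour.
P(T ≤ 1.1) = 1 − e^(−λt) = 1 − e^(−2 × 1.1) = 1 − e^(−2.2) ≈ 0.8892.

0.8892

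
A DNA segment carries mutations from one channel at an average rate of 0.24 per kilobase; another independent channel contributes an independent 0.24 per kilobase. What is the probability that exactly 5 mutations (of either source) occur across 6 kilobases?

0.0927

Independent Poisson processes superpose: combined rate λ = 0.24 + 0.24 = 0.48 per kilobase.
Over the interval, μ = 0.48 × 6 = 2.88 (6 kilobases).
P(N = 5) = e^(−2.88) · 2.88^5/5! ≈ 0.0927.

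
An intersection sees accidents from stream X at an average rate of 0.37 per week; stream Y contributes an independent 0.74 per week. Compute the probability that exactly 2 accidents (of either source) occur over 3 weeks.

0.1985

Independent Poisson processes superpose: combined rate λ = 0.37 + 0.74 = 1.11 per week.
Over the interval, μ = 1.11 × 3 = 3.33 (3 weeks).
P(N = 2) = e^(−3.33) · 3.33^2/2! ≈ 0.1985.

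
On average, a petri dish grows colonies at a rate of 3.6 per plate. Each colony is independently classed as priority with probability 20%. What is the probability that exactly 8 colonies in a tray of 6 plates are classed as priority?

0.0400

Thinning: the colonies that are classed as priority themselves form a Poisson process with rate 0.2 × 3.6 = 0.72 per plate.
Over the interval, μ = 0.72 × 6 = 4.32 (a tray of 6 plates = 6 plates).
P(N = 8) = e^(−4.32) · 4.32^8/8! ≈ 0.0400.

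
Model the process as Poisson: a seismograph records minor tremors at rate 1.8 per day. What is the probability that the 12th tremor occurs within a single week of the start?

Over the interval, μ = 1.8 × 7 = 12.6 (a week = 7 days).
The 12th arrival falls in the interval iff at least 12 events occur there: P(S_12 ≤ t) = P(N ≥ 12) = 1 − P(N ≤ 11) ≈ 0.6050.

0.6050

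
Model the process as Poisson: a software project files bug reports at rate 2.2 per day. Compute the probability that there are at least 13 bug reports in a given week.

0.7642

Over the interval, μ = 2.2 × 7 = 15.4 (a week = 7 days).
P(N ≥ 13) = 1 − P(N ≤ 12) = 1 − Σ_{j=0}^{12} e^(−μ) μ^j/j! ≈ 0.7642.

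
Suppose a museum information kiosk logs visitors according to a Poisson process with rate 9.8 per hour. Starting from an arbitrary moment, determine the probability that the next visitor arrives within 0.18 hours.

Inter-arrival times are exponential with rate λ = 9.8 per hour.
P(T ≤ 0.18) = 1 − e^(−λt) = 1 − e^(−9.8 × 0.18) = 1 − e^(−1.764) ≈ 0.8286.

0.8286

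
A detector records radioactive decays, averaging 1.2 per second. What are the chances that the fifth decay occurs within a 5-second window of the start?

Over the interval, μ = 1.2 × 5 = 6 (a 5-second window = 5 seconds).
The fifth arrival falls in the interval iff at least 5 events occur there: P(S_5 ≤ t) = P(N ≥ 5) = 1 − P(N ≤ 4) ≈ 0.7149.

0.7149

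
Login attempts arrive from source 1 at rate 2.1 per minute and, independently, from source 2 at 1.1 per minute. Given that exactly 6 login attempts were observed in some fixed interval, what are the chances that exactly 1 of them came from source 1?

Given the total, each event is independently from source 1 with probability p = λ_1/(λ_1+λ_2) = 2.1/3.2 ≈ 0.6562.
So K ~ Binomial(6, 2.1/3.2): P(K = 1) = C(6,1) · (2.1/3.2)^1 · (1.1/3.2)^5 ≈ 0.0189.

0.0189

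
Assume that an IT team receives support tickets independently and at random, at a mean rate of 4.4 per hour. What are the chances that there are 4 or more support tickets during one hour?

With mean μ = 4.4 per hour,
P(N ≥ 4) = 1 − P(N ≤ 3) = 1 − Σ_{j=0}^{3} e^(−μ) μ^j/j! ≈ 0.6406.

0.6406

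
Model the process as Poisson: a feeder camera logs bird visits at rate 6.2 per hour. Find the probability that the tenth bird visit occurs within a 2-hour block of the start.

0.7908

Over the interval, μ = 6.2 × 2 = 12.4 (a 2-hour block = 2 hours).
The tenth arrival falls in the interval iff at least 10 events occur there: P(S_10 ≤ t) = P(N ≥ 10) = 1 − P(N ≤ 9) ≈ 0.7908.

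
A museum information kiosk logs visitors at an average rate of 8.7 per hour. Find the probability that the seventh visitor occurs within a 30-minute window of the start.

0.1502

Over the interval, μ = 8.7 × 0.5 = 4.35 (a 30-minute window = 0.5 hours).
The seventh arrival falls in the interval iff at least 7 events occur there: P(S_7 ≤ t) = P(N ≥ 7) = 1 − P(N ≤ 6) ≈ 0.1502.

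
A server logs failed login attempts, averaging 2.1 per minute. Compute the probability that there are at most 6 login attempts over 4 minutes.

Over the interval, μ = 2.1 × 4 = 8.4 (4 minutes).
P(N ≤ 6) = Σ_{j=0}^{6} e^(−μ) μ^j/j! ≈ 0.2670.

0.2670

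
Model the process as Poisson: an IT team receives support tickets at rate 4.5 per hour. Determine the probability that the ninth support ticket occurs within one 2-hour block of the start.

0.5443

Over the interval, μ = 4.5 × 2 = 9 (a 2-hour block = 2 hours).
The ninth arrival falls in the interval iff at least 9 events occur there: P(S_9 ≤ t) = P(N ≥ 9) = 1 − P(N ≤ 8) ≈ 0.5443.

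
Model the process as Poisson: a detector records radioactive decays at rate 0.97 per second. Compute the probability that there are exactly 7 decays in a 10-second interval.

Over the interval, μ = 0.97 × 10 = 9.7 (a 10-second interval = 10 seconds).
P(N = 7) = e^(−μ) μ^7/7! = e^(−9.7) · 9.7^7/5040 ≈ 0.0982.

0.0982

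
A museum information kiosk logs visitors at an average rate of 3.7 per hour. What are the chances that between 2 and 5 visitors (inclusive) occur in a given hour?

With mean μ = 3.7 per hour,
P(2 ≤ N ≤ 5) = Σ_{j=2}^{5} e^(−3.7) · 3.7^j/j! ≈ 0.7139.

0.7139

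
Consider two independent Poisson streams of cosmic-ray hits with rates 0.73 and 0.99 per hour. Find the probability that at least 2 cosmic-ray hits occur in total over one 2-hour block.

0.8576

Independent Poisson processes superpose: combined rate λ = 0.73 + 0.99 = 1.72 per hour.
Over the interval, μ = 1.72 × 2 = 3.44 (a 2-hour block = 2 hours).
P(N ≥ 2) = 1 − P(N ≤ 1) ≈ 0.8576.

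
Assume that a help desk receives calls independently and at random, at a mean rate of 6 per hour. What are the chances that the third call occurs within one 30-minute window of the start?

0.5768

Over the interval, μ = 6 × 0.5 = 3 (a 30-minute window = 0.5 hours).
The third arrival falls in the interval iff at least 3 events occur there: P(S_3 ≤ t) = P(N ≥ 3) = 1 − P(N ≤ 2) ≈ 0.5768.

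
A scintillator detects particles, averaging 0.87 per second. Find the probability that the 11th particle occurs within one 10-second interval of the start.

0.2591

Over the interval, μ = 0.87 × 10 = 8.7 (a 10-second interval = 10 seconds).
The 11th arrival falls in the interval iff at least 11 events occur there: P(S_11 ≤ t) = P(N ≥ 11) = 1 − P(N ≤ 10) ≈ 0.2591.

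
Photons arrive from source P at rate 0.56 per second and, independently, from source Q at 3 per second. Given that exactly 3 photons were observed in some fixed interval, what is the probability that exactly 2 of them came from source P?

0.0626

Given the total, each event is independently from source P with probability p = λ_P/(λ_P+λ_Q) = 0.56/3.56 ≈ 0.1573.
So K ~ Binomial(3, 0.56/3.56): P(K = 2) = C(3,2) · (0.56/3.56)^2 · (3/3.56)^1 ≈ 0.0626.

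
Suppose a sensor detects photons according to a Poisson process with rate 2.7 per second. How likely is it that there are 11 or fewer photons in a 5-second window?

Over the interval, μ = 2.7 × 5 = 13.5 (a 5-second window = 5 seconds).
P(N ≤ 11) = Σ_{j=0}^{11} e^(−μ) μ^j/j! ≈ 0.3045.

0.3045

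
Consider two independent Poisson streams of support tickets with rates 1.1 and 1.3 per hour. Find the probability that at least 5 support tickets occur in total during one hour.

Independent Poisson processes superpose: combined rate λ = 1.1 + 1.3 = 2.4 per hour.
So μ = 2.4.
P(N ≥ 5) = 1 − P(N ≤ 4) ≈ 0.0959.

0.0959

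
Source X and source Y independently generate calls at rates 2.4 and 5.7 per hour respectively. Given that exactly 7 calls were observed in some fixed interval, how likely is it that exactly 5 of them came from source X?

0.0237

Given the total, each event is independently from source X with probability p = λ_X/(λ_X+λ_Y) = 2.4/8.1 ≈ 0.2963.
So K ~ Binomial(7, 2.4/8.1): P(K = 5) = C(7,5) · (2.4/8.1)^5 · (5.7/8.1)^2 ≈ 0.0237.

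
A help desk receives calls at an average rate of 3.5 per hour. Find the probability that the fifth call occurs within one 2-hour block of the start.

Over the interval, μ = 3.5 × 2 = 7 (a 2-hour block = 2 hours).
The fifth arrival falls in the interval iff at least 5 events occur there: P(S_5 ≤ t) = P(N ≥ 5) = 1 − P(N ≤ 4) ≈ 0.8270.

0.8270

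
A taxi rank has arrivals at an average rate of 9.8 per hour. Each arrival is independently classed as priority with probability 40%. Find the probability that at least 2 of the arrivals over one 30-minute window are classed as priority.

Thinning: the arrivals that are classed as priority themselves form a Poisson process with rate 0.4 × 9.8 = 3.92 per hour.
Over the interval, μ = 3.92 × 0.5 = 1.96 (a 30-minute window = 0.5 hours).
P(N ≥ 2) = 1 − P(N ≤ 1) ≈ 0.5831.

0.5831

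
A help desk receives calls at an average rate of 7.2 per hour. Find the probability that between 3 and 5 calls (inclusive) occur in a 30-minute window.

0.5414

Over the interval, μ = 7.2 × 0.5 = 3.6 (a 30-minute window = 0.5 hours).
P(3 ≤ N ≤ 5) = Σ_{j=3}^{5} e^(−3.6) · 3.6^j/j! ≈ 0.5414.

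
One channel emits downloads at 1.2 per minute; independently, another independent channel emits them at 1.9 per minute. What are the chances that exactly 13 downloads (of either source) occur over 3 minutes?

Independent Poisson processes superpose: combined rate λ = 1.2 + 1.9 = 3.1 per minute.
Over the interval, μ = 3.1 × 3 = 9.3 (3 minutes).
P(N = 13) = e^(−9.3) · 9.3^13/13! ≈ 0.0572.

0.0572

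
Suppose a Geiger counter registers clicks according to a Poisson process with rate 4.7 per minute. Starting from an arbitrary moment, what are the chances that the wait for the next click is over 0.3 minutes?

0.2441

The wait for the next event is exponential with rate λ = 4.7 per minute.
P(T > 0.3) = e^(−λt) = e^(−4.7 × 0.3) = e^(−1.41) ≈ 0.2441.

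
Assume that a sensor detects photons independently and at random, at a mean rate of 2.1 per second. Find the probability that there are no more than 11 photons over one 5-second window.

0.6387

Over the interval, μ = 2.1 × 5 = 10.5 (a 5-second window = 5 seconds).
P(N ≤ 11) = Σ_{j=0}^{11} e^(−μ) μ^j/j! ≈ 0.6387.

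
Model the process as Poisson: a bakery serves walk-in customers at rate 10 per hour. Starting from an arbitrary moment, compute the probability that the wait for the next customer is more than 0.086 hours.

0.4232

The wait for the next event is exponential with rate λ = 10 per hour.
P(T > 0.086) = e^(−λt) = e^(−10 × 0.086) = e^(−0.86) ≈ 0.4232.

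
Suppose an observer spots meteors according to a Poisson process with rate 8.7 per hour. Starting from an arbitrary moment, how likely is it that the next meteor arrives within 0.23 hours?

0.8648

Inter-arrival times are exponential with rate λ = 8.7 per hour.
P(T ≤ 0.23) = 1 − e^(−λt) = 1 − e^(−8.7 × 0.23) = 1 − e^(−2.001) ≈ 0.8648.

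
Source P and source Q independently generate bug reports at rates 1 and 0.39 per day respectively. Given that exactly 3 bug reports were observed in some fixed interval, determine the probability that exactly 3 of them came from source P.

0.3724

Given the total, each event is independently from source P with probability p = λ_P/(λ_P+λ_Q) = 1/1.39 ≈ 0.7194.
So K ~ Binomial(3, 1/1.39): P(K = 3) = C(3,3) · (1/1.39)^3 · (0.39/1.39)^0 ≈ 0.3724.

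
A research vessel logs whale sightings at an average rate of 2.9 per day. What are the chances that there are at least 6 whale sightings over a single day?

0.0742

With mean μ = 2.9 per day,
P(N ≥ 6) = 1 − P(N ≤ 5) = 1 − Σ_{j=0}^{5} e^(−μ) μ^j/j! ≈ 0.0742.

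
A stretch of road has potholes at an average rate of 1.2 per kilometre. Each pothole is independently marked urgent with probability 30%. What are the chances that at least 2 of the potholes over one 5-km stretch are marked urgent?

Thinning: the potholes that are marked urgent themselves form a Poisson process with rate 0.3 × 1.2 = 0.36 per kilometre.
Over the interval, μ = 0.36 × 5 = 1.8 (a 5-km stretch = 5 kilometres).
P(N ≥ 2) = 1 − P(N ≤ 1) ≈ 0.5372.

0.5372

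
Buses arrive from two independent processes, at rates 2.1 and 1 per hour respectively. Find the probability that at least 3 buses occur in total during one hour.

Independent Poisson processes superpose: combined rate λ = 2.1 + 1 = 3.1 per hour.
So μ = 3.1.
P(N ≥ 3) = 1 − P(N ≤ 2) ≈ 0.5988.

0.5988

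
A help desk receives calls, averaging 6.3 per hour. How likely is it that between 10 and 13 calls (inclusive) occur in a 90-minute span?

0.3729

Over the interval, μ = 6.3 × 1.5 = 9.45 (a 90-minute span = 1.5 hours).
P(10 ≤ N ≤ 13) = Σ_{j=10}^{13} e^(−9.45) · 9.45^j/j! ≈ 0.3729.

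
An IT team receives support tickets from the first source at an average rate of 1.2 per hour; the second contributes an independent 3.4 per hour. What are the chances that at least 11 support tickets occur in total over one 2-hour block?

Independent Poisson processes superpose: combined rate λ = 1.2 + 3.4 = 4.6 per hour.
Over the interval, μ = 4.6 × 2 = 9.2 (a 2-hour block = 2 hours).
P(N ≥ 11) = 1 − P(N ≤ 10) ≈ 0.3180.

0.3180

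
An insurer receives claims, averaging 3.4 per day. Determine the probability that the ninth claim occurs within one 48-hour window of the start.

0.2452

Over the interval, μ = 3.4 × 2 = 6.8 (a 48-hour window = 2 days).
The ninth arrival falls in the interval iff at least 9 events occur there: P(S_9 ≤ t) = P(N ≥ 9) = 1 − P(N ≤ 8) ≈ 0.2452.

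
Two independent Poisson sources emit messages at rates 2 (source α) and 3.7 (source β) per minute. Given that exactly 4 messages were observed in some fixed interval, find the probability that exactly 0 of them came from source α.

Given the total, each event is independently from source α with probability p = λ_α/(λ_α+λ_β) = 2/5.7 ≈ 0.3509.
So K ~ Binomial(4, 2/5.7): P(K = 0) = C(4,0) · (2/5.7)^0 · (3.7/5.7)^4 ≈ 0.1775.

0.1775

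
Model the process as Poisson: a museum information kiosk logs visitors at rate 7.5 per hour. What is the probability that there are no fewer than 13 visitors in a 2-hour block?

Over the interval, μ = 7.5 × 2 = 15 (a 2-hour block = 2 hours).
P(N ≥ 13) = 1 − P(N ≤ 12) = 1 − Σ_{j=0}^{12} e^(−μ) μ^j/j! ≈ 0.7324.

0.7324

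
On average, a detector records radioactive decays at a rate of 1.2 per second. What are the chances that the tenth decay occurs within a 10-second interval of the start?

Over the interval, μ = 1.2 × 10 = 12 (a 10-second interval = 10 seconds).
The tenth arrival falls in the interval iff at least 10 events occur there: P(S_10 ≤ t) = P(N ≥ 10) = 1 − P(N ≤ 9) ≈ 0.7576.

0.7576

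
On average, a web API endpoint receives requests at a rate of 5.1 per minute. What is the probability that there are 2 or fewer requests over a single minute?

0.1165

With mean μ = 5.1 per minute,
P(N ≤ 2) = Σ_{j=0}^{2} e^(−μ) μ^j/j! ≈ 0.1165.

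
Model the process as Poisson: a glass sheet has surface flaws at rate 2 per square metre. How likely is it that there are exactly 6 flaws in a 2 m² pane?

0.1042

Over the interval, μ = 2 × 2 = 4 (a 2 m² pane = 2 square metres).
P(N = 6) = e^(−μ) μ^6/6! = e^(−4) · 4^6/720 ≈ 0.1042.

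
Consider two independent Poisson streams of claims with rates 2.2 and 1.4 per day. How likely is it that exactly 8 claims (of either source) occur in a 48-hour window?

Independent Poisson processes superpose: combined rate λ = 2.2 + 1.4 = 3.6 per day.
Over the interval, μ = 3.6 × 2 = 7.2 (a 48-hour window = 2 days).
P(N = 8) = e^(−7.2) · 7.2^8/8! ≈ 0.1337.

0.1337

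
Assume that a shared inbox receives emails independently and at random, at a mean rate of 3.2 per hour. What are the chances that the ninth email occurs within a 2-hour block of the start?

Over the interval, μ = 3.2 × 2 = 6.4 (a 2-hour block = 2 hours).
The ninth arrival falls in the interval iff at least 9 events occur there: P(S_9 ≤ t) = P(N ≥ 9) = 1 − P(N ≤ 8) ≈ 0.1967.

0.1967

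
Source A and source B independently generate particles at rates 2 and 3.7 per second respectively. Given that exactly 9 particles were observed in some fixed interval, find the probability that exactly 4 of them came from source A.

Given the total, each event is independently from source A with probability p = λ_A/(λ_A+λ_B) = 2/5.7 ≈ 0.3509.
So K ~ Binomial(9, 2/5.7): P(K = 4) = C(9,4) · (2/5.7)^4 · (3.7/5.7)^5 ≈ 0.2201.

0.2201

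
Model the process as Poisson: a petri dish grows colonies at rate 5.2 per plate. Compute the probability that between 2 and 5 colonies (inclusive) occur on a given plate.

With mean μ = 5.2 per plate,
P(2 ≤ N ≤ 5) = Σ_{j=2}^{5} e^(−5.2) · 5.2^j/j! ≈ 0.5467.

0.5467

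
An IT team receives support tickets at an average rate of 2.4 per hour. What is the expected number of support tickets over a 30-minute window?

E[N] = λt = 2.4 × 0.5 = 1.2 (a 30-minute window = 0.5 hours).

1.2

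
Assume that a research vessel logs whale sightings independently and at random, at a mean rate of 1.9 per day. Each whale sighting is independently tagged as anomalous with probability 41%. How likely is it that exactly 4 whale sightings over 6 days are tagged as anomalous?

0.1856

Thinning: the whale sightings that are tagged as anomalous themselves form a Poisson process with rate 0.41 × 1.9 = 0.779 per day.
Over the interval, μ = 0.779 × 6 = 4.674 (6 days).
P(N = 4) = e^(−4.674) · 4.674^4/4! ≈ 0.1856.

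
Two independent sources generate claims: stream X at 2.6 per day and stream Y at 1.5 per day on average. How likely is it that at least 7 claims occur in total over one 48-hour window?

Independent Poisson processes superpose: combined rate λ = 2.6 + 1.5 = 4.1 per day.
Over the interval, μ = 4.1 × 2 = 8.2 (a 48-hour window = 2 days).
P(N ≥ 7) = 1 − P(N ≤ 6) ≈ 0.7104.

0.7104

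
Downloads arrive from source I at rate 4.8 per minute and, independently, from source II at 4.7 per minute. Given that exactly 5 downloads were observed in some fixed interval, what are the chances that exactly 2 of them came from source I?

0.3091

Given the total, each event is independently from source I with probability p = λ_I/(λ_I+λ_II) = 4.8/9.5 ≈ 0.5053.
So K ~ Binomial(5, 4.8/9.5): P(K = 2) = C(5,2) · (4.8/9.5)^2 · (4.7/9.5)^3 ≈ 0.3091.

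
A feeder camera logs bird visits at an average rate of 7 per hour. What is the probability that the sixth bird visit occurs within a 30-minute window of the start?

0.1424

Over the interval, μ = 7 × 0.5 = 3.5 (a 30-minute window = 0.5 hours).
The sixth arrival falls in the interval iff at least 6 events occur there: P(S_6 ≤ t) = P(N ≥ 6) = 1 − P(N ≤ 5) ≈ 0.1424.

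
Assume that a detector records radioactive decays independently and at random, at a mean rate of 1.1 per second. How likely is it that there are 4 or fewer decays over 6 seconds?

0.2127

Over the interval, μ = 1.1 × 6 = 6.6 (6 seconds).
P(N ≤ 4) = Σ_{j=0}^{4} e^(−μ) μ^j/j! ≈ 0.2127.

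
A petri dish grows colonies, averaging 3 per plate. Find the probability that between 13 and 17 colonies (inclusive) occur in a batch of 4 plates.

0.3611

Over the interval, μ = 3 × 4 = 12 (a batch of 4 plates = 4 plates).
P(13 ≤ N ≤ 17) = Σ_{j=13}^{17} e^(−12) · 12^j/j! ≈ 0.3611.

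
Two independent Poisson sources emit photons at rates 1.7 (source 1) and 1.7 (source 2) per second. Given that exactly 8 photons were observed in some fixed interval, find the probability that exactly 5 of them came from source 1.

0.2188

Given the total, each event is independently from source 1 with probability p = λ_1/(λ_1+λ_2) = 1.7/3.4 = 0.5000.
So K ~ Binomial(8, 1.7/3.4): P(K = 5) = C(8,5) · (1.7/3.4)^5 · (1.7/3.4)^3 ≈ 0.2188.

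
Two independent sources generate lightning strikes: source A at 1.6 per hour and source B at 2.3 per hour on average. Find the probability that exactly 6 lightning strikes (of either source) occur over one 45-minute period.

Independent Poisson processes superpose: combined rate λ = 1.6 + 2.3 = 3.9 per hour.
Over the interval, μ = 3.9 × 0.75 = 2.925 (a 45-minute period = 0.75 hours).
P(N = 6) = e^(−2.925) · 2.925^6/6! ≈ 0.0467.

0.0467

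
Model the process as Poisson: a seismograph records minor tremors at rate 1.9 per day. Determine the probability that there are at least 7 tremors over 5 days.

Over the interval, μ = 1.9 × 5 = 9.5 (5 days).
P(N ≥ 7) = 1 − P(N ≤ 6) = 1 − Σ_{j=0}^{6} e^(−μ) μ^j/j! ≈ 0.8351.

0.8351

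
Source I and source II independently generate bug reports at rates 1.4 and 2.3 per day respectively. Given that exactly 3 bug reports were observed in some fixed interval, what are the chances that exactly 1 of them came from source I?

Given the total, each event is independently from source I with probability p = λ_I/(λ_I+λ_II) = 1.4/3.7 ≈ 0.3784.
So K ~ Binomial(3, 1.4/3.7): P(K = 1) = C(3,1) · (1.4/3.7)^1 · (2.3/3.7)^2 ≈ 0.4386.

0.4386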